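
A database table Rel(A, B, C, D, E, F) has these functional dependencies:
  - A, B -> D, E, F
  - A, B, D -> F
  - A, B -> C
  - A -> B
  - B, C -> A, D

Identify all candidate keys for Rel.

{A}⁺ = {A, B, C, D, E, F} — all of the relation — so {A} is a candidate key.
{B, C}⁺ = {A, B, C, D, E, F} — all of the relation — so {B, C} is a candidate key.
No proper subset of any of these is a key, and no other minimal superkey exists.

{A}, {B, C}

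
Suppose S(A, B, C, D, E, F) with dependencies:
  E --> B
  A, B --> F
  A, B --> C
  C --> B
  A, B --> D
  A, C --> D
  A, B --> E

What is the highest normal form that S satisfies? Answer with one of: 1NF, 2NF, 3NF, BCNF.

Candidate keys: {A, B}, {A, C}, {A, E}. Prime attributes: {A, B, C, E}.
For E --> B we have {E}⁺ = {B, E}; {E} is not a superkey, so BCNF fails.
Its right-hand attributes {B} are all prime, as are those of every other non-superkey FD — the relation is in 3NF.

3NF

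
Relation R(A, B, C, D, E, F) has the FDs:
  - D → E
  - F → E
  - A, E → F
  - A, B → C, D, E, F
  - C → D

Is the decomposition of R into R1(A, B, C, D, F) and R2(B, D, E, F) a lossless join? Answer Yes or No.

Yes

Common attributes: {B, D, F}; their closure is {B, D, E, F}.
R2 is contained in that closure, so R1 ∩ R2 → R2 holds and the join is lossless.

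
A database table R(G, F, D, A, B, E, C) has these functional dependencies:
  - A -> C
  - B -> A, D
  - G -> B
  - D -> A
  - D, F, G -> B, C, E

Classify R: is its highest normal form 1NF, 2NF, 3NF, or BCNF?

1NF

Candidate key: {F, G}. Prime attributes: {F, G}.
A -> C: {A}⁺ = {A, C}, which is not all of the attributes, so the left side is not a superkey — BCNF is violated.
A -> C has non-prime {C} on the right and a non-superkey on the left, so 3NF fails.
The proper key subset {G} of {F, G} determines non-prime {A, B, C, D}, so the relation is not even in 2NF.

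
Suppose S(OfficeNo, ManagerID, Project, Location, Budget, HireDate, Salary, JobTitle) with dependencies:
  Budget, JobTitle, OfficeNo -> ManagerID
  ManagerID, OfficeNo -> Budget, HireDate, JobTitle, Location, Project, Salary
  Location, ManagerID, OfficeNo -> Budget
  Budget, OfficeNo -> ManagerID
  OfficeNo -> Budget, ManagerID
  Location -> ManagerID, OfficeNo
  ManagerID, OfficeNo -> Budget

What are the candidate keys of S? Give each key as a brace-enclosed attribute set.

{Location} is a candidate key since {Location}⁺ = {Budget, HireDate, JobTitle, Location, ManagerID, OfficeNo, Project, Salary} covers every attribute.
{OfficeNo} is a candidate key since {OfficeNo}⁺ = {Budget, HireDate, JobTitle, Location, ManagerID, OfficeNo, Project, Salary} covers every attribute.
These are minimal and exhaustive — every other superkey contains one of them.

{Location}, {OfficeNo}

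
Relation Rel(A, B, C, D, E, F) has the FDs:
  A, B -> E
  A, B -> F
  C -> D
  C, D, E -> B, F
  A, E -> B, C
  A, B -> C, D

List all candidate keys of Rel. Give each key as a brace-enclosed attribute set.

Attributes never on any right-hand side: {A} — every candidate key must contain it.
{A, B}⁺ = {A, B, C, D, E, F}, which is every attribute, so {A, B} is a candidate key.
{A, E}⁺ = {A, B, C, D, E, F}, which is every attribute, so {A, E} is a candidate key.
These are minimal and exhaustive — every other superkey contains one of them.

{A, B}, {A, E}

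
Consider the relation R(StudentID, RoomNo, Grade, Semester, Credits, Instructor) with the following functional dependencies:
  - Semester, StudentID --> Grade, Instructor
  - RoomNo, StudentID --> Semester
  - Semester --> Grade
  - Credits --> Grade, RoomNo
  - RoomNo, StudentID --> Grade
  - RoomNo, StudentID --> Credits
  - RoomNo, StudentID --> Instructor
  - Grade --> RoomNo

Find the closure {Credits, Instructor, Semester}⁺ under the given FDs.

{Credits, Grade, Instructor, RoomNo, Semester}

Start with {Credits, Instructor, Semester}.
Semester --> Grade applies; add {Grade} → now {Credits, Grade, Instructor, Semester}.
Credits --> Grade, RoomNo applies; add {RoomNo} → now {Credits, Grade, Instructor, RoomNo, Semester}.
No further FD applies.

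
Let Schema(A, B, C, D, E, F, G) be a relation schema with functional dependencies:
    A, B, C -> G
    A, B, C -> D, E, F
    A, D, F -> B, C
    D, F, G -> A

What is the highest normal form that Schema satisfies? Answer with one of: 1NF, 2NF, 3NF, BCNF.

BCNF

Candidate keys: {A, B, C}, {A, D, F}, {D, F, G}. Prime attributes: {A, B, C, D, F, G}.
Each dependency's left side is a superkey — BCNF holds.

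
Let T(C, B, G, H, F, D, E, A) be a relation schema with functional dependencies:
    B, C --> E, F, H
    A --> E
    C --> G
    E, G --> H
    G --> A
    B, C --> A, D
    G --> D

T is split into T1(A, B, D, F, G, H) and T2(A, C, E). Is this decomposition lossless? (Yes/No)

No

T1 ∩ T2 = {A}; its closure under F is {A, E}.
The closure covers neither T1 nor T2 entirely; the join is not lossless.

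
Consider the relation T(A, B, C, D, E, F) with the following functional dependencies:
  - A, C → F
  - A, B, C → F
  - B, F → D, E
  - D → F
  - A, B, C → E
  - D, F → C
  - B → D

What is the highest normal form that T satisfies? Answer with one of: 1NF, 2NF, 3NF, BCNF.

Candidate key: {A, B}. Prime attributes: {A, B}.
A, C → F breaks BCNF: {A, C}⁺ = {A, C, F}, so {A, C} is not a superkey.
Because {F} is non-prime and the left side of A, C → F is not a superkey, the relation is not in 3NF.
Since {B} ⊂ {A, B} and {B}⁺ ⊇ {C, D, E, F} with {C, D, E, F} non-prime, there is a partial dependency; 2NF fails.

1NF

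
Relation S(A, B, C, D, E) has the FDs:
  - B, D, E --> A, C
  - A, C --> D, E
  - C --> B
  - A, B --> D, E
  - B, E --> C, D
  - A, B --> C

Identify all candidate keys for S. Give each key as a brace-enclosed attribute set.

{A, B}, {A, C}, {B, E}, {C, E}

{A, B}⁺ = {A, B, C, D, E}, which is every attribute, so {A, B} is a candidate key.
{A, C}⁺ = {A, B, C, D, E}, which is every attribute, so {A, C} is a candidate key.
{B, E}⁺ = {A, B, C, D, E}, which is every attribute, so {B, E} is a candidate key.
{C, E}⁺ = {A, B, C, D, E}, which is every attribute, so {C, E} is a candidate key.
Any other superkey properly contains one of these, so there are no further candidate keys.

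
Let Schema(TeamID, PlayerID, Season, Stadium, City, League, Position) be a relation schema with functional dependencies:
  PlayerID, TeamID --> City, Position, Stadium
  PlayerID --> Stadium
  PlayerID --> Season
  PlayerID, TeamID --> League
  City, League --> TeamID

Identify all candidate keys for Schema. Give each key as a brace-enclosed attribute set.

{City, League, PlayerID}, {PlayerID, TeamID}

Attributes never on any right-hand side: {PlayerID} — every candidate key must contain it.
{PlayerID, TeamID} is a candidate key since {PlayerID, TeamID}⁺ = {City, League, PlayerID, Position, Season, Stadium, TeamID} covers every attribute.
{City, League, PlayerID} is a candidate key since {City, League, PlayerID}⁺ = {City, League, PlayerID, Position, Season, Stadium, TeamID} covers every attribute.
These are minimal and exhaustive — every other superkey contains one of them.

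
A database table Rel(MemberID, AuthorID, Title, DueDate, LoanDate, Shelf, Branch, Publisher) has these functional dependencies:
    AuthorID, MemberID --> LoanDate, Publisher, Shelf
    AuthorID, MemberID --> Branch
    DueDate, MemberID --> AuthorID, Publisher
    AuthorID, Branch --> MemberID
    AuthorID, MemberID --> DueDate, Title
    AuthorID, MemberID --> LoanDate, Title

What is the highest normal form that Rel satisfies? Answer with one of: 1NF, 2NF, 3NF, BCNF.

BCNF

Candidate keys: {AuthorID, Branch}, {AuthorID, MemberID}, {DueDate, MemberID}. Prime attributes: {AuthorID, Branch, DueDate, MemberID}.
Every FD has a superkey on the left, so the relation is in BCNF.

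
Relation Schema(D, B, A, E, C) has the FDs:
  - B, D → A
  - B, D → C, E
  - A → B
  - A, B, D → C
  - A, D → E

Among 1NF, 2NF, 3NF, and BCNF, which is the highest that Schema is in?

3NF

Candidate keys: {A, D}, {B, D}. Prime attributes: {A, B, D}.
A → B: {A}⁺ = {A, B}, which is not all of the attributes, so the left side is not a superkey — BCNF is violated.
Since {B} ⊆ prime attributes and every other non-superkey FD also has a prime right side, the schema is in 3NF.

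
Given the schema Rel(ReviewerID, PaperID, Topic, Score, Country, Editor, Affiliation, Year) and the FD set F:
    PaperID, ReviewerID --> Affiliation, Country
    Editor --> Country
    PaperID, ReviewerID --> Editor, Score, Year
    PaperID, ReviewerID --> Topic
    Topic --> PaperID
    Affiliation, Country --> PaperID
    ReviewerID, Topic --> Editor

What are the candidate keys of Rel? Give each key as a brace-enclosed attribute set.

Attributes never on any right-hand side: {ReviewerID} — every candidate key must contain it.
Closure of {PaperID, ReviewerID} is {Affiliation, Country, Editor, PaperID, ReviewerID, Score, Topic, Year}, the whole schema; {PaperID, ReviewerID} is a candidate key.
Closure of {ReviewerID, Topic} is {Affiliation, Country, Editor, PaperID, ReviewerID, Score, Topic, Year}, the whole schema; {ReviewerID, Topic} is a candidate key.
Closure of {Affiliation, Country, ReviewerID} is {Affiliation, Country, Editor, PaperID, ReviewerID, Score, Topic, Year}, the whole schema; {Affiliation, Country, ReviewerID} is a candidate key.
Closure of {Affiliation, Editor, ReviewerID} is {Affiliation, Country, Editor, PaperID, ReviewerID, Score, Topic, Year}, the whole schema; {Affiliation, Editor, ReviewerID} is a candidate key.
Any other superkey properly contains one of these, so there are no further candidate keys.

{Affiliation, Country, ReviewerID}, {Affiliation, Editor, ReviewerID}, {PaperID, ReviewerID}, {ReviewerID, Topic}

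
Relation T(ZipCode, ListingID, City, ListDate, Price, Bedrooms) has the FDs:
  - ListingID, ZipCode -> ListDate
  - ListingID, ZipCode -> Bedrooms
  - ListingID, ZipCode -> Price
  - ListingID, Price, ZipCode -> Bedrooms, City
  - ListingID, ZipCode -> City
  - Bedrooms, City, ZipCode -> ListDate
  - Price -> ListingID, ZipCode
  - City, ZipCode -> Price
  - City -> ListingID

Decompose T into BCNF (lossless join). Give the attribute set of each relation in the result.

{Bedrooms, City, ListDate, Price, ZipCode}; {City, ListingID}

Candidate keys of the original relation: {City, ZipCode}, {ListingID, ZipCode}, {Price}.
{Bedrooms, City, ListDate, ListingID, Price, ZipCode}: {City} determines {City, ListingID} here but is not a superkey — split on City -> ListingID, giving {City, ListingID} and {Bedrooms, City, ListDate, Price, ZipCode}.
{City, ListingID}: every determinant is a superkey — BCNF.
{Bedrooms, City, ListDate, Price, ZipCode}: every determinant is a superkey — BCNF.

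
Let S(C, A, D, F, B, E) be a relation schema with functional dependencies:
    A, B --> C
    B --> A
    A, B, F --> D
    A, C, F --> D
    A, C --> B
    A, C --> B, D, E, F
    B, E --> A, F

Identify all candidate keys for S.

Closure of {B} is {A, B, C, D, E, F}, the whole schema; {B} is a candidate key.
Closure of {A, C} is {A, B, C, D, E, F}, the whole schema; {A, C} is a candidate key.
These are minimal and exhaustive — every other superkey contains one of them.

{A, C}, {B}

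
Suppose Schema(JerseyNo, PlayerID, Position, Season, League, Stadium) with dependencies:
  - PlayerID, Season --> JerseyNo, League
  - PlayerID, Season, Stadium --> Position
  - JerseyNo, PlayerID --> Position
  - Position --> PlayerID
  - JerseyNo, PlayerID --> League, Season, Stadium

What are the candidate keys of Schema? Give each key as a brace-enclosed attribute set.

Closure of {JerseyNo, PlayerID} is {JerseyNo, League, PlayerID, Position, Season, Stadium}, the whole schema; {JerseyNo, PlayerID} is a candidate key.
Closure of {JerseyNo, Position} is {JerseyNo, League, PlayerID, Position, Season, Stadium}, the whole schema; {JerseyNo, Position} is a candidate key.
Closure of {PlayerID, Season} is {JerseyNo, League, PlayerID, Position, Season, Stadium}, the whole schema; {PlayerID, Season} is a candidate key.
Closure of {Position, Season} is {JerseyNo, League, PlayerID, Position, Season, Stadium}, the whole schema; {Position, Season} is a candidate key.
Any other superkey properly contains one of these, so there are no further candidate keys.

{JerseyNo, PlayerID}, {JerseyNo, Position}, {PlayerID, Season}, {Position, Season}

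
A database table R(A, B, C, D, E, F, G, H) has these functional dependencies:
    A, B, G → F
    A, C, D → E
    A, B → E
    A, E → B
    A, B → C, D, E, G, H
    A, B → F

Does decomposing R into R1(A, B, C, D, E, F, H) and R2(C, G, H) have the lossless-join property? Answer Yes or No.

No

The shared attributes are {C, H} and {C, H}⁺ = {C, H}.
The closure covers neither R1 nor R2 entirely; the join is not lossless.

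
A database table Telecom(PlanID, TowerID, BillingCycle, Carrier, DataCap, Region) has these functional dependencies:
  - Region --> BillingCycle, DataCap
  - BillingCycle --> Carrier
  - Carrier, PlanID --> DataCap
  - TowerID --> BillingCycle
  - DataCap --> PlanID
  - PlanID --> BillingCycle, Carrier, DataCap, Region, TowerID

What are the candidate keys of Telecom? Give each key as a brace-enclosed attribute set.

{DataCap}, {PlanID}, {Region}

{DataCap}⁺ = {BillingCycle, Carrier, DataCap, PlanID, Region, TowerID} — all of the relation — so {DataCap} is a candidate key.
{PlanID}⁺ = {BillingCycle, Carrier, DataCap, PlanID, Region, TowerID} — all of the relation — so {PlanID} is a candidate key.
{Region}⁺ = {BillingCycle, Carrier, DataCap, PlanID, Region, TowerID} — all of the relation — so {Region} is a candidate key.
Any other superkey properly contains one of these, so there are no further candidate keys.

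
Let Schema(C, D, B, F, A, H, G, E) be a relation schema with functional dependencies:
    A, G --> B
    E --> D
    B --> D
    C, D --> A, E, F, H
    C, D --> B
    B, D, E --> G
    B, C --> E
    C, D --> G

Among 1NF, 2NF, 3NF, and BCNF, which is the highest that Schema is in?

Candidate keys: {A, C, G}, {B, C}, {C, D}, {C, E}. Prime attributes: {A, B, C, D, E, G}.
A, G --> B: {A, G}⁺ = {A, B, D, G}, which is not all of the attributes, so the left side is not a superkey — BCNF is violated.
Its right-hand attributes {B} are all prime, as are those of every other non-superkey FD — the relation is in 3NF.

3NF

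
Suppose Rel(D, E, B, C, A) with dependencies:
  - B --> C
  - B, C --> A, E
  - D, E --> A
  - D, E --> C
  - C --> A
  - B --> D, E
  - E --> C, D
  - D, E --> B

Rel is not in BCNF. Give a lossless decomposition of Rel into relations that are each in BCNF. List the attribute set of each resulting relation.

{A, C}; {B, C, D, E}

Candidate keys of the original relation: {B}, {E}.
In {A, B, C, D, E}, {C} is not a superkey ({C}⁺ restricted to this set is {A, C}), so split on C --> A into {A, C} and {B, C, D, E}.
{A, C} has no BCNF violation.
{B, C, D, E} has no BCNF violation.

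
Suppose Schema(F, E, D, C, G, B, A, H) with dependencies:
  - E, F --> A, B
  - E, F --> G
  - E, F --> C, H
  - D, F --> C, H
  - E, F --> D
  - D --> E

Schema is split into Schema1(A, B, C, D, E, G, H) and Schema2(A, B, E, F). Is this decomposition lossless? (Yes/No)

Schema1 ∩ Schema2 = {A, B, E}; its closure under F is {A, B, E}.
The closure covers neither Schema1 nor Schema2 entirely; the join is not lossless.

No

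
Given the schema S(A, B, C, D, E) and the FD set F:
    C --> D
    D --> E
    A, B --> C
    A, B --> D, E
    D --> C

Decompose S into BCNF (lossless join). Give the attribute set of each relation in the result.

{A, B, C}; {C, D, E}

Candidate key of the original relation: {A, B}.
Within {A, B, C, D, E}: {C}⁺ ∩ {A, B, C, D, E} = {C, D, E}, not the whole set, so C --> D, E violates BCNF; decompose into {C, D, E} and {A, B, C}.
{C, D, E} is in BCNF.
{A, B, C} is in BCNF.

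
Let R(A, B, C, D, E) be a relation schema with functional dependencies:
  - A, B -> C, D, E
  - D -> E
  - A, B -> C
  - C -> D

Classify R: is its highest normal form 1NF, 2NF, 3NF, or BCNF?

2NF

Candidate key: {A, B}. Prime attributes: {A, B}.
D -> E: {D}⁺ = {D, E}, which is not all of the attributes, so the left side is not a superkey — BCNF is violated.
D -> E determines the non-prime attribute {E} from a non-superkey — 3NF is violated.
No non-prime attribute depends on a proper subset of any candidate key, so 2NF holds.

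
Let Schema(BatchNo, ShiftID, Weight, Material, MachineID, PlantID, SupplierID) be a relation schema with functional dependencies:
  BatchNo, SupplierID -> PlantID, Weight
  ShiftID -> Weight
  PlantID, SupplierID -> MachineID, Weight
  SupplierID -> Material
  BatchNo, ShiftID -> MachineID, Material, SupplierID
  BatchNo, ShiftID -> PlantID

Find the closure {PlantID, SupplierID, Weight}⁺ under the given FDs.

{MachineID, Material, PlantID, SupplierID, Weight}

Start with {PlantID, SupplierID, Weight}.
PlantID, SupplierID -> MachineID, Weight applies; add {MachineID} → now {MachineID, PlantID, SupplierID, Weight}.
SupplierID -> Material applies; add {Material} → now {MachineID, Material, PlantID, SupplierID, Weight}.
No further FD applies.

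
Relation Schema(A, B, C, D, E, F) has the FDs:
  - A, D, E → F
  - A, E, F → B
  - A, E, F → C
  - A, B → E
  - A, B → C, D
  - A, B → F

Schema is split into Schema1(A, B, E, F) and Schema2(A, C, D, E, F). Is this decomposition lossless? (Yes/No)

Yes

Schema1 ∩ Schema2 = {A, E, F}; its closure under F is {A, B, C, D, E, F}.
Since Schema1 ⊆ {A, B, C, D, E, F}, the intersection is a superkey of Schema1; the decomposition is lossless.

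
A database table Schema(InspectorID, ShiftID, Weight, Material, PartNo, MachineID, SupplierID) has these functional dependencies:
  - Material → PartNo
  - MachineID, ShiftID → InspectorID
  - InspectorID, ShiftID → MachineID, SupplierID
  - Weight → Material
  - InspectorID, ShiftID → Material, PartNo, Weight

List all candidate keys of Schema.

{ShiftID} never appears on the right of any FD, so every key must include it.
{InspectorID, ShiftID}⁺ = {InspectorID, MachineID, Material, PartNo, ShiftID, SupplierID, Weight} — all of the relation — so {InspectorID, ShiftID} is a candidate key.
{MachineID, ShiftID}⁺ = {InspectorID, MachineID, Material, PartNo, ShiftID, SupplierID, Weight} — all of the relation — so {MachineID, ShiftID} is a candidate key.
No proper subset of any of these is a key, and no other minimal superkey exists.

{InspectorID, ShiftID}, {MachineID, ShiftID}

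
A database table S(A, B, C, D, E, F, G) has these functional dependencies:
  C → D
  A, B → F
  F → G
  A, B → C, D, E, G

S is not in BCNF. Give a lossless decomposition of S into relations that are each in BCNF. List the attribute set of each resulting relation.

Candidate key of the original relation: {A, B}.
In {A, B, C, D, E, F, G}, {C} is not a superkey ({C}⁺ restricted to this set is {C, D}), so split on C → D into {C, D} and {A, B, C, E, F, G}.
{C, D} is in BCNF.
In {A, B, C, E, F, G}, {F} is not a superkey ({F}⁺ restricted to this set is {F, G}), so split on F → G into {F, G} and {A, B, C, E, F}.
{F, G} is in BCNF.
{A, B, C, E, F} is in BCNF.

{A, B, C, E, F}; {C, D}; {F, G}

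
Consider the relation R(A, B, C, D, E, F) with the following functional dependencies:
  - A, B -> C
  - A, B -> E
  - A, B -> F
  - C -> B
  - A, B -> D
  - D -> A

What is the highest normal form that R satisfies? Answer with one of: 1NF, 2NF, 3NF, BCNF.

Candidate keys: {A, B}, {A, C}, {B, D}, {C, D}. Prime attributes: {A, B, C, D}.
For C -> B we have {C}⁺ = {B, C}; {C} is not a superkey, so BCNF fails.
But every attribute on its right side ({B}) is prime, and the same holds for every other non-superkey FD, so 3NF still holds.

3NF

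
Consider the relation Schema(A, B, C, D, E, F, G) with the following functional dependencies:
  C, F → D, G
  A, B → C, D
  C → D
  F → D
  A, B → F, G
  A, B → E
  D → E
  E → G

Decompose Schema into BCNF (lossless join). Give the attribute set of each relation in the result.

Candidate key of the original relation: {A, B}.
Within {A, B, C, D, E, F, G}: {C, F}⁺ ∩ {A, B, C, D, E, F, G} = {C, D, E, F, G}, not the whole set, so C, F → D, E, G violates BCNF; decompose into {C, D, E, F, G} and {A, B, C, F}.
Within {C, D, E, F, G}: {C}⁺ ∩ {C, D, E, F, G} = {C, D, E, G}, not the whole set, so C → D, E, G violates BCNF; decompose into {C, D, E, G} and {C, F}.
Within {C, D, E, G}: {D}⁺ ∩ {C, D, E, G} = {D, E, G}, not the whole set, so D → E, G violates BCNF; decompose into {D, E, G} and {C, D}.
Within {D, E, G}: {E}⁺ ∩ {D, E, G} = {E, G}, not the whole set, so E → G violates BCNF; decompose into {E, G} and {D, E}.
{E, G} is in BCNF.
{D, E} is in BCNF.
{C, D} is in BCNF.
{C, F} is in BCNF.
{A, B, C, F} is in BCNF.

{A, B, C, F}; {C, D}; {D, E}; {E, G}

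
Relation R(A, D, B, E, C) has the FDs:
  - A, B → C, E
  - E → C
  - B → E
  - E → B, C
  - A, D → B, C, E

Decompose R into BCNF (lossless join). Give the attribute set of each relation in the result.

Candidate key of the original relation: {A, D}.
{A, B, C, D, E}: {A, B} determines {A, B, C, E} here but is not a superkey — split on A, B → C, E, giving {A, B, C, E} and {A, B, D}.
{A, B, C, E}: {E} determines {B, C, E} here but is not a superkey — split on E → B, C, giving {B, C, E} and {A, E}.
{B, C, E}: every determinant is a superkey — BCNF.
{A, E}: every determinant is a superkey — BCNF.
{A, B, D}: every determinant is a superkey — BCNF.

{A, B, D}; {A, E}; {B, C, E}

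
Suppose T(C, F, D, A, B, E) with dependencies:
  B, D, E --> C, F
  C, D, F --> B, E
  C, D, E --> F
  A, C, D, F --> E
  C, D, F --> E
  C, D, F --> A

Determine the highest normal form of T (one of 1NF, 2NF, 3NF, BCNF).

BCNF

Candidate keys: {B, D, E}, {C, D, E}, {C, D, F}. Prime attributes: {B, C, D, E, F}.
Each dependency's left side is a superkey — BCNF holds.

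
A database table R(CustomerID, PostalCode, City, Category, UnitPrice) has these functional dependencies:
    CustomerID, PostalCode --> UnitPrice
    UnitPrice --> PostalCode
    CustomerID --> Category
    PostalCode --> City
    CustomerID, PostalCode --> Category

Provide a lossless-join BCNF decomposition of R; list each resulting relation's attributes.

Candidate keys of the original relation: {CustomerID, PostalCode}, {CustomerID, UnitPrice}.
{Category, City, CustomerID, PostalCode, UnitPrice}: {UnitPrice} determines {City, PostalCode, UnitPrice} here but is not a superkey — split on UnitPrice --> City, PostalCode, giving {City, PostalCode, UnitPrice} and {Category, CustomerID, UnitPrice}.
{City, PostalCode, UnitPrice}: {PostalCode} determines {City, PostalCode} here but is not a superkey — split on PostalCode --> City, giving {City, PostalCode} and {PostalCode, UnitPrice}.
{City, PostalCode}: every determinant is a superkey — BCNF.
{PostalCode, UnitPrice}: every determinant is a superkey — BCNF.
{Category, CustomerID, UnitPrice}: {CustomerID} determines {Category, CustomerID} here but is not a superkey — split on CustomerID --> Category, giving {Category, CustomerID} and {CustomerID, UnitPrice}.
{Category, CustomerID}: every determinant is a superkey — BCNF.
{CustomerID, UnitPrice}: every determinant is a superkey — BCNF.

{Category, CustomerID}; {City, PostalCode}; {CustomerID, UnitPrice}; {PostalCode, UnitPrice}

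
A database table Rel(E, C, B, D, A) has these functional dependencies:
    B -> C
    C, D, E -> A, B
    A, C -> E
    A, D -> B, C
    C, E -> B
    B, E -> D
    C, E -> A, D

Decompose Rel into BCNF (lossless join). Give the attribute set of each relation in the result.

Candidate keys of the original relation: {A, B}, {A, C}, {A, D}, {B, E}, {C, E}.
Within {A, B, C, D, E}: {B}⁺ ∩ {A, B, C, D, E} = {B, C}, not the whole set, so B -> C violates BCNF; decompose into {B, C} and {A, B, D, E}.
{B, C}: every determinant is a superkey — BCNF.
{A, B, D, E}: every determinant is a superkey — BCNF.

{A, B, D, E}; {B, C}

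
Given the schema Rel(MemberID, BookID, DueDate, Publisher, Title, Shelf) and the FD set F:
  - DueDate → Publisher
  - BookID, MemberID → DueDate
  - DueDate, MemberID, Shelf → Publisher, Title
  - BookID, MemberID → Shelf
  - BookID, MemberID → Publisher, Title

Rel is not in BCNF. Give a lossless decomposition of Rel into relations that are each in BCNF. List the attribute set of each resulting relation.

Candidate key of the original relation: {BookID, MemberID}.
Within {BookID, DueDate, MemberID, Publisher, Shelf, Title}: {DueDate}⁺ ∩ {BookID, DueDate, MemberID, Publisher, Shelf, Title} = {DueDate, Publisher}, not the whole set, so DueDate → Publisher violates BCNF; decompose into {DueDate, Publisher} and {BookID, DueDate, MemberID, Shelf, Title}.
{DueDate, Publisher} is in BCNF.
Within {BookID, DueDate, MemberID, Shelf, Title}: {DueDate, MemberID, Shelf}⁺ ∩ {BookID, DueDate, MemberID, Shelf, Title} = {DueDate, MemberID, Shelf, Title}, not the whole set, so DueDate, MemberID, Shelf → Title violates BCNF; decompose into {DueDate, MemberID, Shelf, Title} and {BookID, DueDate, MemberID, Shelf}.
{DueDate, MemberID, Shelf, Title} is in BCNF.
{BookID, DueDate, MemberID, Shelf} is in BCNF.

{BookID, DueDate, MemberID, Shelf}; {DueDate, MemberID, Shelf, Title}; {DueDate, Publisher}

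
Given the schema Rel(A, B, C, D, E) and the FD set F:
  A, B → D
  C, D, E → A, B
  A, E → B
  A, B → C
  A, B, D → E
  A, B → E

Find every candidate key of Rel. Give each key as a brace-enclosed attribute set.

Closure of {A, B} is {A, B, C, D, E}, the whole schema; {A, B} is a candidate key.
Closure of {A, E} is {A, B, C, D, E}, the whole schema; {A, E} is a candidate key.
Closure of {C, D, E} is {A, B, C, D, E}, the whole schema; {C, D, E} is a candidate key.
These are minimal and exhaustive — every other superkey contains one of them.

{A, B}, {A, E}, {C, D, E}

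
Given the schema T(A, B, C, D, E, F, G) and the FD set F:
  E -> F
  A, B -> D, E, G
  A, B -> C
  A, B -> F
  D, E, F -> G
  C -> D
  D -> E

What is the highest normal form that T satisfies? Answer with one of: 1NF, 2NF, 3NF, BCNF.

2NF

Candidate key: {A, B}. Prime attributes: {A, B}.
E -> F breaks BCNF: {E}⁺ = {E, F}, so {E} is not a superkey.
E -> F has non-prime {F} on the right and a non-superkey on the left, so 3NF fails.
No non-prime attribute depends on a proper subset of any candidate key, so 2NF holds.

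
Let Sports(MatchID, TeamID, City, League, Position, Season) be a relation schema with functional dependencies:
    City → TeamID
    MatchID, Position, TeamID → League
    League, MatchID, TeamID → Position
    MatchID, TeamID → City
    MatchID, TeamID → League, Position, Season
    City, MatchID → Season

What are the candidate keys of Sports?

{MatchID} never appears on the right of any FD, so every key must include it.
{City, MatchID}⁺ = {City, League, MatchID, Position, Season, TeamID}, which is every attribute, so {City, MatchID} is a candidate key.
{MatchID, TeamID}⁺ = {City, League, MatchID, Position, Season, TeamID}, which is every attribute, so {MatchID, TeamID} is a candidate key.
No proper subset of any of these is a key, and no other minimal superkey exists.

{City, MatchID}, {MatchID, TeamID}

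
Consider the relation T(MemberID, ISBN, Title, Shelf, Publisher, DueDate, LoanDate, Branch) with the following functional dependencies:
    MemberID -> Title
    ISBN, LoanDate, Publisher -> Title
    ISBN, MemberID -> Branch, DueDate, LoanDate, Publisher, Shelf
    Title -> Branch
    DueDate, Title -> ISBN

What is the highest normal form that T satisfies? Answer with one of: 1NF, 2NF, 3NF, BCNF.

Candidate keys: {DueDate, MemberID}, {ISBN, MemberID}. Prime attributes: {DueDate, ISBN, MemberID}.
For MemberID -> Title we have {MemberID}⁺ = {Branch, MemberID, Title}; {MemberID} is not a superkey, so BCNF fails.
MemberID -> Title determines the non-prime attribute {Title} from a non-superkey — 3NF is violated.
{MemberID} is a proper subset of the key {DueDate, MemberID}, and {MemberID}⁺ contains the non-prime attributes {Branch, Title} — a partial dependency, so 2NF is violated.

1NF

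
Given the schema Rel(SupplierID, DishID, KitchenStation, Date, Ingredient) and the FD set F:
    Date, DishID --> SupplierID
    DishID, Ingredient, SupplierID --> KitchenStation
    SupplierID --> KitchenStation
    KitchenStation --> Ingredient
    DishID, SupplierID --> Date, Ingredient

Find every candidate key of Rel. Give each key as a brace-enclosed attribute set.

Attributes never on any right-hand side: {DishID} — every candidate key must contain it.
Closure of {Date, DishID} is {Date, DishID, Ingredient, KitchenStation, SupplierID}, the whole schema; {Date, DishID} is a candidate key.
Closure of {DishID, SupplierID} is {Date, DishID, Ingredient, KitchenStation, SupplierID}, the whole schema; {DishID, SupplierID} is a candidate key.
Any other superkey properly contains one of these, so there are no further candidate keys.

{Date, DishID}, {DishID, SupplierID}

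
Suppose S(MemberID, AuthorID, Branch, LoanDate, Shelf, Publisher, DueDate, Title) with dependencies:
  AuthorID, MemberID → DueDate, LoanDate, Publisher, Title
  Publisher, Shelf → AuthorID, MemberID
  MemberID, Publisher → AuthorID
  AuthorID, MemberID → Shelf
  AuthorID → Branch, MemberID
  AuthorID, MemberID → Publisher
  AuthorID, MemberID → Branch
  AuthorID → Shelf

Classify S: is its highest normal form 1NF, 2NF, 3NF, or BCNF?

BCNF

Candidate keys: {AuthorID}, {MemberID, Publisher}, {Publisher, Shelf}. Prime attributes: {AuthorID, MemberID, Publisher, Shelf}.
Each dependency's left side is a superkey — BCNF holds.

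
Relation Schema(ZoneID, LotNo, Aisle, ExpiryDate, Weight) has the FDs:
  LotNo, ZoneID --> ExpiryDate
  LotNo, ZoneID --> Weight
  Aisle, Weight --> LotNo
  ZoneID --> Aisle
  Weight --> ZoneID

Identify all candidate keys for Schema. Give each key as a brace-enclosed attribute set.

{Weight} is a candidate key since {Weight}⁺ = {Aisle, ExpiryDate, LotNo, Weight, ZoneID} covers every attribute.
{LotNo, ZoneID} is a candidate key since {LotNo, ZoneID}⁺ = {Aisle, ExpiryDate, LotNo, Weight, ZoneID} covers every attribute.
These are minimal and exhaustive — every other superkey contains one of them.

{LotNo, ZoneID}, {Weight}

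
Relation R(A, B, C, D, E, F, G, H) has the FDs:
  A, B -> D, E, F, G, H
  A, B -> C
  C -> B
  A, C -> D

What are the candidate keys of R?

{A, B}, {A, C}

No FD produces {A}, so it must be in every candidate key.
Closure of {A, B} is {A, B, C, D, E, F, G, H}, the whole schema; {A, B} is a candidate key.
Closure of {A, C} is {A, B, C, D, E, F, G, H}, the whole schema; {A, C} is a candidate key.
Any other superkey properly contains one of these, so there are no further candidate keys.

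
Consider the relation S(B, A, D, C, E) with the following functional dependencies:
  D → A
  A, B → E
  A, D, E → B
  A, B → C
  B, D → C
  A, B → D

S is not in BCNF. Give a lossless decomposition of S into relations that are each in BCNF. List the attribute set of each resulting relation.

{A, D}; {B, C, D, E}

Candidate keys of the original relation: {A, B}, {B, D}, {D, E}.
In {A, B, C, D, E}, {D} is not a superkey ({D}⁺ restricted to this set is {A, D}), so split on D → A into {A, D} and {B, C, D, E}.
{A, D} has no BCNF violation.
{B, C, D, E} has no BCNF violation.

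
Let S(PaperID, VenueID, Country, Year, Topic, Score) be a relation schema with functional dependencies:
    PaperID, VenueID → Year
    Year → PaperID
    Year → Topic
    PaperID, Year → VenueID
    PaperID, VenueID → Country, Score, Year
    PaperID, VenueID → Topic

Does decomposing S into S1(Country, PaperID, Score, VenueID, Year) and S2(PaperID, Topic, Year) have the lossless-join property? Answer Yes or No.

Common attributes: {PaperID, Year}; their closure is {Country, PaperID, Score, Topic, VenueID, Year}.
This includes all of S1, so the common attributes are a superkey of S1 — the join is lossless.

Yes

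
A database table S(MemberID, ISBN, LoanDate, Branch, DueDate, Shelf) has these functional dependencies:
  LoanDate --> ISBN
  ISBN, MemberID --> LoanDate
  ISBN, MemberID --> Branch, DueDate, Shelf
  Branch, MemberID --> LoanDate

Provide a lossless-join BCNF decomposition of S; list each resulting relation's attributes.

{Branch, DueDate, LoanDate, MemberID, Shelf}; {ISBN, LoanDate}

Candidate keys of the original relation: {Branch, MemberID}, {ISBN, MemberID}, {LoanDate, MemberID}.
{Branch, DueDate, ISBN, LoanDate, MemberID, Shelf}: {LoanDate} determines {ISBN, LoanDate} here but is not a superkey — split on LoanDate --> ISBN, giving {ISBN, LoanDate} and {Branch, DueDate, LoanDate, MemberID, Shelf}.
{ISBN, LoanDate} has no BCNF violation.
{Branch, DueDate, LoanDate, MemberID, Shelf} has no BCNF violation.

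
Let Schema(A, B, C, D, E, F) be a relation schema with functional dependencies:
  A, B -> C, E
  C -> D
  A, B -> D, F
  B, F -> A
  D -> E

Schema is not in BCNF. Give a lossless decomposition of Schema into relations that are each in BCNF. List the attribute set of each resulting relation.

Candidate keys of the original relation: {A, B}, {B, F}.
Within {A, B, C, D, E, F}: {C}⁺ ∩ {A, B, C, D, E, F} = {C, D, E}, not the whole set, so C -> D, E violates BCNF; decompose into {C, D, E} and {A, B, C, F}.
Within {C, D, E}: {D}⁺ ∩ {C, D, E} = {D, E}, not the whole set, so D -> E violates BCNF; decompose into {D, E} and {C, D}.
{D, E}: every determinant is a superkey — BCNF.
{C, D}: every determinant is a superkey — BCNF.
{A, B, C, F}: every determinant is a superkey — BCNF.

{A, B, C, F}; {C, D}; {D, E}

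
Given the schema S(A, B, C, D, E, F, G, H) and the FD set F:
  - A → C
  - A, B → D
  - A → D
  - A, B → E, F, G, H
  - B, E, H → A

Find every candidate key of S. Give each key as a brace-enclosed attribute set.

No FD produces {B}, so it must be in every candidate key.
{A, B}⁺ = {A, B, C, D, E, F, G, H}, which is every attribute, so {A, B} is a candidate key.
{B, E, H}⁺ = {A, B, C, D, E, F, G, H}, which is every attribute, so {B, E, H} is a candidate key.
Any other superkey properly contains one of these, so there are no further candidate keys.

{A, B}, {B, E, H}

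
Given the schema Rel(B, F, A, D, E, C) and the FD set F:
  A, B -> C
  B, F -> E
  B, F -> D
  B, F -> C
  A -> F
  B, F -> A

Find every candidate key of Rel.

No FD produces {B}, so it must be in every candidate key.
{A, B} is a candidate key since {A, B}⁺ = {A, B, C, D, E, F} covers every attribute.
{B, F} is a candidate key since {B, F}⁺ = {A, B, C, D, E, F} covers every attribute.
No proper subset of any of these is a key, and no other minimal superkey exists.

{A, B}, {B, F}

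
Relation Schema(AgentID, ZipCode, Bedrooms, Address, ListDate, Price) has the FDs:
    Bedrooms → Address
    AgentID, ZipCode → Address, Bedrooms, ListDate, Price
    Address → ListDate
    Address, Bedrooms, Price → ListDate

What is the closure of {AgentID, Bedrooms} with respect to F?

{Address, AgentID, Bedrooms, ListDate}

Start with {AgentID, Bedrooms}.
Bedrooms → Address applies; add {Address} → now {Address, AgentID, Bedrooms}.
Address → ListDate applies; add {ListDate} → now {Address, AgentID, Bedrooms, ListDate}.
No further FD applies.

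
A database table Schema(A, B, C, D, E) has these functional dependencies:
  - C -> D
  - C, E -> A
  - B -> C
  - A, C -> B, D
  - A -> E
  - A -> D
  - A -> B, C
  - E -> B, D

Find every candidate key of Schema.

{A}, {E}

Closure of {A} is {A, B, C, D, E}, the whole schema; {A} is a candidate key.
Closure of {E} is {A, B, C, D, E}, the whole schema; {E} is a candidate key.
Any other superkey properly contains one of these, so there are no further candidate keys.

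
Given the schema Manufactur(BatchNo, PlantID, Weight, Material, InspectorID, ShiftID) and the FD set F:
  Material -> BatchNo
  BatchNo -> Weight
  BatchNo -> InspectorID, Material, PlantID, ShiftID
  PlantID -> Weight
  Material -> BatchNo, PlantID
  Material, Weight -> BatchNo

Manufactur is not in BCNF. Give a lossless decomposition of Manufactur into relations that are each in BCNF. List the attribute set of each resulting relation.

Candidate keys of the original relation: {BatchNo}, {Material}.
{BatchNo, InspectorID, Material, PlantID, ShiftID, Weight}: {PlantID} determines {PlantID, Weight} here but is not a superkey — split on PlantID -> Weight, giving {PlantID, Weight} and {BatchNo, InspectorID, Material, PlantID, ShiftID}.
{PlantID, Weight}: every determinant is a superkey — BCNF.
{BatchNo, InspectorID, Material, PlantID, ShiftID}: every determinant is a superkey — BCNF.

{BatchNo, InspectorID, Material, PlantID, ShiftID}; {PlantID, Weight}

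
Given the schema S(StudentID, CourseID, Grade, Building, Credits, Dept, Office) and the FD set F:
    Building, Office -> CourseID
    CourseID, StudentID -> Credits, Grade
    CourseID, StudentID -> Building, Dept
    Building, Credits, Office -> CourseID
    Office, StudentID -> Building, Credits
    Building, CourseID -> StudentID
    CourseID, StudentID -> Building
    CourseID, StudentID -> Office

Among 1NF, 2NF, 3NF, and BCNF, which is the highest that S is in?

BCNF

Candidate keys: {Building, CourseID}, {Building, Office}, {CourseID, StudentID}, {Office, StudentID}. Prime attributes: {Building, CourseID, Office, StudentID}.
Each dependency's left side is a superkey — BCNF holds.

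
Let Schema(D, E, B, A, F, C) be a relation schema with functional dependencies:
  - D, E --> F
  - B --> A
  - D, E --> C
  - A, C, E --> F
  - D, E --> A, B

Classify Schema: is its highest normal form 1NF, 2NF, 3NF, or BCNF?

2NF

Candidate key: {D, E}. Prime attributes: {D, E}.
For B --> A we have {B}⁺ = {A, B}; {B} is not a superkey, so BCNF fails.
B --> A has non-prime {A} on the right and a non-superkey on the left, so 3NF fails.
No proper subset of a key has a non-prime attribute in its closure, so there is no partial dependency; 2NF holds.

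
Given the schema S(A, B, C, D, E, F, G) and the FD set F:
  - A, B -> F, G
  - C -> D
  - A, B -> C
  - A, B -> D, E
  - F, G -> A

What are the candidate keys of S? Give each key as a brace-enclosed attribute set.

{A, B}, {B, F, G}

No FD produces {B}, so it must be in every candidate key.
Closure of {A, B} is {A, B, C, D, E, F, G}, the whole schema; {A, B} is a candidate key.
Closure of {B, F, G} is {A, B, C, D, E, F, G}, the whole schema; {B, F, G} is a candidate key.
Any other superkey properly contains one of these, so there are no further candidate keys.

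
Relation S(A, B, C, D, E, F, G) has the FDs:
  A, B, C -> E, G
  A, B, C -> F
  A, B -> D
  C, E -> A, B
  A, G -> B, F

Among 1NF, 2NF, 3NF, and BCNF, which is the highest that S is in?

1NF

Candidate keys: {A, B, C}, {A, C, G}, {C, E}. Prime attributes: {A, B, C, E, G}.
A, B -> D: {A, B}⁺ = {A, B, D}, which is not all of the attributes, so the left side is not a superkey — BCNF is violated.
A, B -> D determines the non-prime attribute {D} from a non-superkey — 3NF is violated.
Since {A, B} ⊂ {A, B, C} and {A, B}⁺ ⊇ {D} with {D} non-prime, there is a partial dependency; 2NF fails.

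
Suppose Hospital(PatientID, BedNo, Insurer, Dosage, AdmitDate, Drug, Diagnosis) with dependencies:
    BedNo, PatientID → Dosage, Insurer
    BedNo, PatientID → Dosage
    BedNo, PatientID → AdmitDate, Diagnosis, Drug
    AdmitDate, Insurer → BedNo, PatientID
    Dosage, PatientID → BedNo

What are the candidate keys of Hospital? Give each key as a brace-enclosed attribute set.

{AdmitDate, Insurer}, {BedNo, PatientID}, {Dosage, PatientID}

{AdmitDate, Insurer}⁺ = {AdmitDate, BedNo, Diagnosis, Dosage, Drug, Insurer, PatientID}, which is every attribute, so {AdmitDate, Insurer} is a candidate key.
{BedNo, PatientID}⁺ = {AdmitDate, BedNo, Diagnosis, Dosage, Drug, Insurer, PatientID}, which is every attribute, so {BedNo, PatientID} is a candidate key.
{Dosage, PatientID}⁺ = {AdmitDate, BedNo, Diagnosis, Dosage, Drug, Insurer, PatientID}, which is every attribute, so {Dosage, PatientID} is a candidate key.
No proper subset of any of these is a key, and no other minimal superkey exists.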